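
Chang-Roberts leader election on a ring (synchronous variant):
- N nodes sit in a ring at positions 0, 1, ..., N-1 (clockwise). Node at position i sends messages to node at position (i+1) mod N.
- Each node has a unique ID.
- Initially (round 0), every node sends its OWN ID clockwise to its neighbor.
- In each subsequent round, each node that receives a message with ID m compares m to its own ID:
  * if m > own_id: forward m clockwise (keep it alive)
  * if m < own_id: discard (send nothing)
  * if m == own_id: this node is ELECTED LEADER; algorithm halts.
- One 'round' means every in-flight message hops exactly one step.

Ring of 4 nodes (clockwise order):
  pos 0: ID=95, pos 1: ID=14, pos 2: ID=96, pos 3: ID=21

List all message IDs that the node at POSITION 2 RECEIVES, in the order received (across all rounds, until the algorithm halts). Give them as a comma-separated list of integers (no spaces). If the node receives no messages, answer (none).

Round 1: pos1(id14) recv 95: fwd; pos2(id96) recv 14: drop; pos3(id21) recv 96: fwd; pos0(id95) recv 21: drop
Round 2: pos2(id96) recv 95: drop; pos0(id95) recv 96: fwd
Round 3: pos1(id14) recv 96: fwd
Round 4: pos2(id96) recv 96: ELECTED

Answer: 14,95,96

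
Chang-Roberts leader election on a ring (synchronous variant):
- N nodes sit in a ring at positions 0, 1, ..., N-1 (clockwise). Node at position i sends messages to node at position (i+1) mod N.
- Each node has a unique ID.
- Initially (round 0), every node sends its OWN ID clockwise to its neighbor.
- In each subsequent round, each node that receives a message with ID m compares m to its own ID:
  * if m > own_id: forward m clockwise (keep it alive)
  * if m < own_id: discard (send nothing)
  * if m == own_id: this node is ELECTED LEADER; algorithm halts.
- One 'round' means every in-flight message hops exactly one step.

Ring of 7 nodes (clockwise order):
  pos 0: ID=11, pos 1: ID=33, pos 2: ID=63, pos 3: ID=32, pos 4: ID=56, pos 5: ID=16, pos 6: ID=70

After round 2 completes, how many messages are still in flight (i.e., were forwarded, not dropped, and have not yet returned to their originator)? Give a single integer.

Answer: 2

Derivation:
Round 1: pos1(id33) recv 11: drop; pos2(id63) recv 33: drop; pos3(id32) recv 63: fwd; pos4(id56) recv 32: drop; pos5(id16) recv 56: fwd; pos6(id70) recv 16: drop; pos0(id11) recv 70: fwd
Round 2: pos4(id56) recv 63: fwd; pos6(id70) recv 56: drop; pos1(id33) recv 70: fwd
After round 2: 2 messages still in flight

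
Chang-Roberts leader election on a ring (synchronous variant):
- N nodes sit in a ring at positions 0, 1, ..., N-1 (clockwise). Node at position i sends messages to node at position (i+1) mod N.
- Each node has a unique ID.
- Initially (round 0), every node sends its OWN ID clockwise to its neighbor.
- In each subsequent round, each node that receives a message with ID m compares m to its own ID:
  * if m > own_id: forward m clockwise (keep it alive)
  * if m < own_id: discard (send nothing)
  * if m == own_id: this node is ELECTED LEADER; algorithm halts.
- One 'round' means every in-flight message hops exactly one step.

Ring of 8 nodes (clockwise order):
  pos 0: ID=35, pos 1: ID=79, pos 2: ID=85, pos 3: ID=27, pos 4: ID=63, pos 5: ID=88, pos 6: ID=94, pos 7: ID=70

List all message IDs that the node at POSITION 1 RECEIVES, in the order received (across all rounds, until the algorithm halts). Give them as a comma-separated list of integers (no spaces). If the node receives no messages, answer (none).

Answer: 35,70,94

Derivation:
Round 1: pos1(id79) recv 35: drop; pos2(id85) recv 79: drop; pos3(id27) recv 85: fwd; pos4(id63) recv 27: drop; pos5(id88) recv 63: drop; pos6(id94) recv 88: drop; pos7(id70) recv 94: fwd; pos0(id35) recv 70: fwd
Round 2: pos4(id63) recv 85: fwd; pos0(id35) recv 94: fwd; pos1(id79) recv 70: drop
Round 3: pos5(id88) recv 85: drop; pos1(id79) recv 94: fwd
Round 4: pos2(id85) recv 94: fwd
Round 5: pos3(id27) recv 94: fwd
Round 6: pos4(id63) recv 94: fwd
Round 7: pos5(id88) recv 94: fwd
Round 8: pos6(id94) recv 94: ELECTED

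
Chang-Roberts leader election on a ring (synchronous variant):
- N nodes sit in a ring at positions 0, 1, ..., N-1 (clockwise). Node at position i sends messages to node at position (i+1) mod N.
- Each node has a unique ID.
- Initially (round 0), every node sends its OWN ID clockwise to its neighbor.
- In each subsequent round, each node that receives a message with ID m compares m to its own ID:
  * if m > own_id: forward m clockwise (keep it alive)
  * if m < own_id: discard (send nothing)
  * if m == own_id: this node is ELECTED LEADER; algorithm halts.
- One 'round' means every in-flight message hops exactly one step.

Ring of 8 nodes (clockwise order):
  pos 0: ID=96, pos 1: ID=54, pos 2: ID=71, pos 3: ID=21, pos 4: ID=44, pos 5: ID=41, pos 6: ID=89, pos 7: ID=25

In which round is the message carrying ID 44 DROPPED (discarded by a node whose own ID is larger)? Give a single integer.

Answer: 2

Derivation:
Round 1: pos1(id54) recv 96: fwd; pos2(id71) recv 54: drop; pos3(id21) recv 71: fwd; pos4(id44) recv 21: drop; pos5(id41) recv 44: fwd; pos6(id89) recv 41: drop; pos7(id25) recv 89: fwd; pos0(id96) recv 25: drop
Round 2: pos2(id71) recv 96: fwd; pos4(id44) recv 71: fwd; pos6(id89) recv 44: drop; pos0(id96) recv 89: drop
Round 3: pos3(id21) recv 96: fwd; pos5(id41) recv 71: fwd
Round 4: pos4(id44) recv 96: fwd; pos6(id89) recv 71: drop
Round 5: pos5(id41) recv 96: fwd
Round 6: pos6(id89) recv 96: fwd
Round 7: pos7(id25) recv 96: fwd
Round 8: pos0(id96) recv 96: ELECTED
Message ID 44 originates at pos 4; dropped at pos 6 in round 2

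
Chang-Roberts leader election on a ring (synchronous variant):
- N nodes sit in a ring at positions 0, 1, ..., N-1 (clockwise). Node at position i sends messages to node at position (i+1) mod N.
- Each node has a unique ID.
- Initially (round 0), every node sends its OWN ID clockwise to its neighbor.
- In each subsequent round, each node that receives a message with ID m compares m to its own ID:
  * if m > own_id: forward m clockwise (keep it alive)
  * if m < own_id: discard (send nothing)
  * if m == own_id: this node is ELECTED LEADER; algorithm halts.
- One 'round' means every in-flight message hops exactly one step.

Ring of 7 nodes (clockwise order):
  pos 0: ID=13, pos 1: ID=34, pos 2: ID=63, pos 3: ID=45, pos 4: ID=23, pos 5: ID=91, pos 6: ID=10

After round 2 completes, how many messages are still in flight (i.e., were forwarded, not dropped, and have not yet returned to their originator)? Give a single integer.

Answer: 2

Derivation:
Round 1: pos1(id34) recv 13: drop; pos2(id63) recv 34: drop; pos3(id45) recv 63: fwd; pos4(id23) recv 45: fwd; pos5(id91) recv 23: drop; pos6(id10) recv 91: fwd; pos0(id13) recv 10: drop
Round 2: pos4(id23) recv 63: fwd; pos5(id91) recv 45: drop; pos0(id13) recv 91: fwd
After round 2: 2 messages still in flight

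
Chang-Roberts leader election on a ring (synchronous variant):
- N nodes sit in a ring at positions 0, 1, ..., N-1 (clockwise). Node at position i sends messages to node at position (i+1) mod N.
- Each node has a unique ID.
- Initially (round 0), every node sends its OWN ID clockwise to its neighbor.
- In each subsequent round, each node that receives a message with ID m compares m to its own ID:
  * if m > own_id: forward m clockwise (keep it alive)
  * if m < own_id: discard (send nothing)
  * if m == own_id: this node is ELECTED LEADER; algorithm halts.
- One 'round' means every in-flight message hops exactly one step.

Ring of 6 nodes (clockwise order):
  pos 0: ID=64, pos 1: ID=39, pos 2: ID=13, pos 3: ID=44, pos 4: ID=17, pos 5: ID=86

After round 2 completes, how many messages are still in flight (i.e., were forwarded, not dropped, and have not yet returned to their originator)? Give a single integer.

Round 1: pos1(id39) recv 64: fwd; pos2(id13) recv 39: fwd; pos3(id44) recv 13: drop; pos4(id17) recv 44: fwd; pos5(id86) recv 17: drop; pos0(id64) recv 86: fwd
Round 2: pos2(id13) recv 64: fwd; pos3(id44) recv 39: drop; pos5(id86) recv 44: drop; pos1(id39) recv 86: fwd
After round 2: 2 messages still in flight

Answer: 2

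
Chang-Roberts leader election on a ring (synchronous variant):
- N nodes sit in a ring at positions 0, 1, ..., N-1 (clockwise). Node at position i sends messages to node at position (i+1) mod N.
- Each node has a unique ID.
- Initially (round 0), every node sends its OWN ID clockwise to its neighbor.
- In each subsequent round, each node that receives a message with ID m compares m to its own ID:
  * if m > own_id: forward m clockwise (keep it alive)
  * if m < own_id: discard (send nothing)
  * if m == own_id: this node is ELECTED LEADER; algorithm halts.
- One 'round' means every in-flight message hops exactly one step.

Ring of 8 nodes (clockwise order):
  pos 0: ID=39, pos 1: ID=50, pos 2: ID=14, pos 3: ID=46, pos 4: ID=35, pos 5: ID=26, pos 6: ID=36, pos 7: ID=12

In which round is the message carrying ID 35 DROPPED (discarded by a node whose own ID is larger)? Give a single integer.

Round 1: pos1(id50) recv 39: drop; pos2(id14) recv 50: fwd; pos3(id46) recv 14: drop; pos4(id35) recv 46: fwd; pos5(id26) recv 35: fwd; pos6(id36) recv 26: drop; pos7(id12) recv 36: fwd; pos0(id39) recv 12: drop
Round 2: pos3(id46) recv 50: fwd; pos5(id26) recv 46: fwd; pos6(id36) recv 35: drop; pos0(id39) recv 36: drop
Round 3: pos4(id35) recv 50: fwd; pos6(id36) recv 46: fwd
Round 4: pos5(id26) recv 50: fwd; pos7(id12) recv 46: fwd
Round 5: pos6(id36) recv 50: fwd; pos0(id39) recv 46: fwd
Round 6: pos7(id12) recv 50: fwd; pos1(id50) recv 46: drop
Round 7: pos0(id39) recv 50: fwd
Round 8: pos1(id50) recv 50: ELECTED
Message ID 35 originates at pos 4; dropped at pos 6 in round 2

Answer: 2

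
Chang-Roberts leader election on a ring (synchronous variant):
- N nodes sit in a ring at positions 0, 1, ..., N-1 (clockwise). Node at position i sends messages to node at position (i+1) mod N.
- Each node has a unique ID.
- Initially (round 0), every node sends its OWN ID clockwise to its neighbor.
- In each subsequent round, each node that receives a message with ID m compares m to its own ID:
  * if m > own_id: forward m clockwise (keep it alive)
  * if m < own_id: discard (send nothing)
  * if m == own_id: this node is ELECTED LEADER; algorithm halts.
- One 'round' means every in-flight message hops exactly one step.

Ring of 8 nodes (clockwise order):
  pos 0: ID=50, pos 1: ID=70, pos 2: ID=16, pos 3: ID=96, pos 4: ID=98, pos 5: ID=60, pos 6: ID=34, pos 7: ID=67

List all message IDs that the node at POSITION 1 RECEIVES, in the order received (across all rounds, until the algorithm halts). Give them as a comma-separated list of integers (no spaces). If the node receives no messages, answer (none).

Round 1: pos1(id70) recv 50: drop; pos2(id16) recv 70: fwd; pos3(id96) recv 16: drop; pos4(id98) recv 96: drop; pos5(id60) recv 98: fwd; pos6(id34) recv 60: fwd; pos7(id67) recv 34: drop; pos0(id50) recv 67: fwd
Round 2: pos3(id96) recv 70: drop; pos6(id34) recv 98: fwd; pos7(id67) recv 60: drop; pos1(id70) recv 67: drop
Round 3: pos7(id67) recv 98: fwd
Round 4: pos0(id50) recv 98: fwd
Round 5: pos1(id70) recv 98: fwd
Round 6: pos2(id16) recv 98: fwd
Round 7: pos3(id96) recv 98: fwd
Round 8: pos4(id98) recv 98: ELECTED

Answer: 50,67,98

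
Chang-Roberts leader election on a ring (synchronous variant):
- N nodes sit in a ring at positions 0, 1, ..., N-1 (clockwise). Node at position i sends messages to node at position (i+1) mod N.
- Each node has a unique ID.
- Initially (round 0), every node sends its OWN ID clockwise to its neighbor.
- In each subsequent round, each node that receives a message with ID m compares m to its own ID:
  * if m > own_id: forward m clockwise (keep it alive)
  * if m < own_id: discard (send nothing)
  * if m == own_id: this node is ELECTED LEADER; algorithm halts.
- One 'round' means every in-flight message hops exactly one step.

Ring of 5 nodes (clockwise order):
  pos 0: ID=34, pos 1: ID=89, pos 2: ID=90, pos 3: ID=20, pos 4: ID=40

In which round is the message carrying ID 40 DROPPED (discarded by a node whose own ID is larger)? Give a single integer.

Round 1: pos1(id89) recv 34: drop; pos2(id90) recv 89: drop; pos3(id20) recv 90: fwd; pos4(id40) recv 20: drop; pos0(id34) recv 40: fwd
Round 2: pos4(id40) recv 90: fwd; pos1(id89) recv 40: drop
Round 3: pos0(id34) recv 90: fwd
Round 4: pos1(id89) recv 90: fwd
Round 5: pos2(id90) recv 90: ELECTED
Message ID 40 originates at pos 4; dropped at pos 1 in round 2

Answer: 2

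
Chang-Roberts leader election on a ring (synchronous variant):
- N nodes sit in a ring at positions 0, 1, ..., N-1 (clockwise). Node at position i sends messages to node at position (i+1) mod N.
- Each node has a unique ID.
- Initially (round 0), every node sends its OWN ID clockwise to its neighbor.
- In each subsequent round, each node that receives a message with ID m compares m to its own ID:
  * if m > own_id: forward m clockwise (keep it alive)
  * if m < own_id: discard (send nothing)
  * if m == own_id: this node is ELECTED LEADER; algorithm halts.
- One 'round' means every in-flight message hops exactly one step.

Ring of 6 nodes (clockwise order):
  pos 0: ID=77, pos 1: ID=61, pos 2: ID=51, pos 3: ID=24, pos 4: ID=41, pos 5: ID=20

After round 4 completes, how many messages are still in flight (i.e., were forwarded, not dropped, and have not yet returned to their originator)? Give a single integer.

Round 1: pos1(id61) recv 77: fwd; pos2(id51) recv 61: fwd; pos3(id24) recv 51: fwd; pos4(id41) recv 24: drop; pos5(id20) recv 41: fwd; pos0(id77) recv 20: drop
Round 2: pos2(id51) recv 77: fwd; pos3(id24) recv 61: fwd; pos4(id41) recv 51: fwd; pos0(id77) recv 41: drop
Round 3: pos3(id24) recv 77: fwd; pos4(id41) recv 61: fwd; pos5(id20) recv 51: fwd
Round 4: pos4(id41) recv 77: fwd; pos5(id20) recv 61: fwd; pos0(id77) recv 51: drop
After round 4: 2 messages still in flight

Answer: 2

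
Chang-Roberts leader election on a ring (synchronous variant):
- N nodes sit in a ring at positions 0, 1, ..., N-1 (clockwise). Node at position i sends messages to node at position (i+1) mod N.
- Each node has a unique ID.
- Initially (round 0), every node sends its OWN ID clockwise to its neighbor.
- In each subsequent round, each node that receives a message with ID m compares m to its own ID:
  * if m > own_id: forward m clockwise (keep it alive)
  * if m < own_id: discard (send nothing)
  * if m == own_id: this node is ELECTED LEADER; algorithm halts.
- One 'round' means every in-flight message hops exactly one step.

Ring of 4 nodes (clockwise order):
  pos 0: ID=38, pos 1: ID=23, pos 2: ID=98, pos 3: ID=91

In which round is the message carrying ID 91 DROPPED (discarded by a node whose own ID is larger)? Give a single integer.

Answer: 3

Derivation:
Round 1: pos1(id23) recv 38: fwd; pos2(id98) recv 23: drop; pos3(id91) recv 98: fwd; pos0(id38) recv 91: fwd
Round 2: pos2(id98) recv 38: drop; pos0(id38) recv 98: fwd; pos1(id23) recv 91: fwd
Round 3: pos1(id23) recv 98: fwd; pos2(id98) recv 91: drop
Round 4: pos2(id98) recv 98: ELECTED
Message ID 91 originates at pos 3; dropped at pos 2 in round 3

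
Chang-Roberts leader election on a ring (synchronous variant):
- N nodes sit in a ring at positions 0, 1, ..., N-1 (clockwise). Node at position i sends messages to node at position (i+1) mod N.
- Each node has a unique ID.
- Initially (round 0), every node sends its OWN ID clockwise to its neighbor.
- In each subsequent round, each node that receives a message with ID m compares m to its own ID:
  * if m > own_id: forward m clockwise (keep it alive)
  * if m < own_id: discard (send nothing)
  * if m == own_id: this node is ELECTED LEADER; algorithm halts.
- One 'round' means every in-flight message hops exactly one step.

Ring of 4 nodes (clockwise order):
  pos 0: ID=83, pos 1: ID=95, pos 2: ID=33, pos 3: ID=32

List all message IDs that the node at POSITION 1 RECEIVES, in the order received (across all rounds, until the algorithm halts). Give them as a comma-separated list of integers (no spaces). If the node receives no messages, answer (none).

Answer: 83,95

Derivation:
Round 1: pos1(id95) recv 83: drop; pos2(id33) recv 95: fwd; pos3(id32) recv 33: fwd; pos0(id83) recv 32: drop
Round 2: pos3(id32) recv 95: fwd; pos0(id83) recv 33: drop
Round 3: pos0(id83) recv 95: fwd
Round 4: pos1(id95) recv 95: ELECTED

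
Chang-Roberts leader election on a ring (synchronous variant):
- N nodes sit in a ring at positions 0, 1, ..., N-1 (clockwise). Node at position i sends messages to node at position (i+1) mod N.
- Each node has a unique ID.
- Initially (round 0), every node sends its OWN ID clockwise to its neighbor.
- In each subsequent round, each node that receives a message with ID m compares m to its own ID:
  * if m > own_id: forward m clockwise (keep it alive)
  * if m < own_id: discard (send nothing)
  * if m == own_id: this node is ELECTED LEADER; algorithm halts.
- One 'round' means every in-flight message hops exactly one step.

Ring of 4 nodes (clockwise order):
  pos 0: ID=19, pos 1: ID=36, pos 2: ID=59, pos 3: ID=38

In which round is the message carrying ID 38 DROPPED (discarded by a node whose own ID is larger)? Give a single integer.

Answer: 3

Derivation:
Round 1: pos1(id36) recv 19: drop; pos2(id59) recv 36: drop; pos3(id38) recv 59: fwd; pos0(id19) recv 38: fwd
Round 2: pos0(id19) recv 59: fwd; pos1(id36) recv 38: fwd
Round 3: pos1(id36) recv 59: fwd; pos2(id59) recv 38: drop
Round 4: pos2(id59) recv 59: ELECTED
Message ID 38 originates at pos 3; dropped at pos 2 in round 3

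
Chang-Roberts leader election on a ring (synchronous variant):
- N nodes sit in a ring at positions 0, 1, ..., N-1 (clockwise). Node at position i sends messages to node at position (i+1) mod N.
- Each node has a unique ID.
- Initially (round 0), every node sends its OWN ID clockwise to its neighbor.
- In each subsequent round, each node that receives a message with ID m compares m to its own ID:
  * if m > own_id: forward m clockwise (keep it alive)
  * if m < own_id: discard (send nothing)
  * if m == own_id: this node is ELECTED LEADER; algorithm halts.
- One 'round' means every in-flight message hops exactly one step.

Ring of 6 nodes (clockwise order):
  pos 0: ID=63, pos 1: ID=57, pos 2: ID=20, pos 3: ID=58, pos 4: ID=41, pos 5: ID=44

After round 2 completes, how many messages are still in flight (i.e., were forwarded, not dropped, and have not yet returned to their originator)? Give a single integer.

Round 1: pos1(id57) recv 63: fwd; pos2(id20) recv 57: fwd; pos3(id58) recv 20: drop; pos4(id41) recv 58: fwd; pos5(id44) recv 41: drop; pos0(id63) recv 44: drop
Round 2: pos2(id20) recv 63: fwd; pos3(id58) recv 57: drop; pos5(id44) recv 58: fwd
After round 2: 2 messages still in flight

Answer: 2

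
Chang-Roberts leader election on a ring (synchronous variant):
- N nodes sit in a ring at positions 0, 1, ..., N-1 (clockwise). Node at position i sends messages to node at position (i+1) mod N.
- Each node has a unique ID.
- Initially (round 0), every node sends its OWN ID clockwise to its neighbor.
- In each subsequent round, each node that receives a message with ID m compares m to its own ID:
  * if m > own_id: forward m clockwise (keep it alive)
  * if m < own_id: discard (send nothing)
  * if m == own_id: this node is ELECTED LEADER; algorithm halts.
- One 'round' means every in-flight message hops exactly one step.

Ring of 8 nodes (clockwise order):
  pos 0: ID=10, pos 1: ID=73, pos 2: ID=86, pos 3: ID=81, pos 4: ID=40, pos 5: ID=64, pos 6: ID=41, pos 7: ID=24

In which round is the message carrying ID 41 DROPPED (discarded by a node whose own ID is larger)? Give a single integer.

Round 1: pos1(id73) recv 10: drop; pos2(id86) recv 73: drop; pos3(id81) recv 86: fwd; pos4(id40) recv 81: fwd; pos5(id64) recv 40: drop; pos6(id41) recv 64: fwd; pos7(id24) recv 41: fwd; pos0(id10) recv 24: fwd
Round 2: pos4(id40) recv 86: fwd; pos5(id64) recv 81: fwd; pos7(id24) recv 64: fwd; pos0(id10) recv 41: fwd; pos1(id73) recv 24: drop
Round 3: pos5(id64) recv 86: fwd; pos6(id41) recv 81: fwd; pos0(id10) recv 64: fwd; pos1(id73) recv 41: drop
Round 4: pos6(id41) recv 86: fwd; pos7(id24) recv 81: fwd; pos1(id73) recv 64: drop
Round 5: pos7(id24) recv 86: fwd; pos0(id10) recv 81: fwd
Round 6: pos0(id10) recv 86: fwd; pos1(id73) recv 81: fwd
Round 7: pos1(id73) recv 86: fwd; pos2(id86) recv 81: drop
Round 8: pos2(id86) recv 86: ELECTED
Message ID 41 originates at pos 6; dropped at pos 1 in round 3

Answer: 3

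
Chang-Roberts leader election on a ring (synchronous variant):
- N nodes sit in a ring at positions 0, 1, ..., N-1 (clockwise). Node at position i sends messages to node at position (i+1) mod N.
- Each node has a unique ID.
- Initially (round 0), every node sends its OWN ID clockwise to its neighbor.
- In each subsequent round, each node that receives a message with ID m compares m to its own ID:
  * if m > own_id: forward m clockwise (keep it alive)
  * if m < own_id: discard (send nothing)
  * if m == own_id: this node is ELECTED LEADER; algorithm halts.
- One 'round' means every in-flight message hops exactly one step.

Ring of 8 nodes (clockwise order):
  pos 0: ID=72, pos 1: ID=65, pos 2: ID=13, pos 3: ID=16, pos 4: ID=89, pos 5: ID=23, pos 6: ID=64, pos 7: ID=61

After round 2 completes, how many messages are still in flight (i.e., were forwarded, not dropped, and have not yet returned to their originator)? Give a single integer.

Answer: 3

Derivation:
Round 1: pos1(id65) recv 72: fwd; pos2(id13) recv 65: fwd; pos3(id16) recv 13: drop; pos4(id89) recv 16: drop; pos5(id23) recv 89: fwd; pos6(id64) recv 23: drop; pos7(id61) recv 64: fwd; pos0(id72) recv 61: drop
Round 2: pos2(id13) recv 72: fwd; pos3(id16) recv 65: fwd; pos6(id64) recv 89: fwd; pos0(id72) recv 64: drop
After round 2: 3 messages still in flight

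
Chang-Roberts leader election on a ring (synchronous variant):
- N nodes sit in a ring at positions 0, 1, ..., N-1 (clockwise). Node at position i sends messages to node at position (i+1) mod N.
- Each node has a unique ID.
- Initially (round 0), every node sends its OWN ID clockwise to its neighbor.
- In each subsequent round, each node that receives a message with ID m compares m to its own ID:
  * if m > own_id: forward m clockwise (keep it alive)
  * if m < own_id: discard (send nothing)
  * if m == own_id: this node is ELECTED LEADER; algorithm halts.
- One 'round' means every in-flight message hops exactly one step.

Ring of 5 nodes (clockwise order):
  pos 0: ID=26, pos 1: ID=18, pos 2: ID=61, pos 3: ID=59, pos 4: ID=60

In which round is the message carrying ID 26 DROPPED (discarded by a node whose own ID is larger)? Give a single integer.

Answer: 2

Derivation:
Round 1: pos1(id18) recv 26: fwd; pos2(id61) recv 18: drop; pos3(id59) recv 61: fwd; pos4(id60) recv 59: drop; pos0(id26) recv 60: fwd
Round 2: pos2(id61) recv 26: drop; pos4(id60) recv 61: fwd; pos1(id18) recv 60: fwd
Round 3: pos0(id26) recv 61: fwd; pos2(id61) recv 60: drop
Round 4: pos1(id18) recv 61: fwd
Round 5: pos2(id61) recv 61: ELECTED
Message ID 26 originates at pos 0; dropped at pos 2 in round 2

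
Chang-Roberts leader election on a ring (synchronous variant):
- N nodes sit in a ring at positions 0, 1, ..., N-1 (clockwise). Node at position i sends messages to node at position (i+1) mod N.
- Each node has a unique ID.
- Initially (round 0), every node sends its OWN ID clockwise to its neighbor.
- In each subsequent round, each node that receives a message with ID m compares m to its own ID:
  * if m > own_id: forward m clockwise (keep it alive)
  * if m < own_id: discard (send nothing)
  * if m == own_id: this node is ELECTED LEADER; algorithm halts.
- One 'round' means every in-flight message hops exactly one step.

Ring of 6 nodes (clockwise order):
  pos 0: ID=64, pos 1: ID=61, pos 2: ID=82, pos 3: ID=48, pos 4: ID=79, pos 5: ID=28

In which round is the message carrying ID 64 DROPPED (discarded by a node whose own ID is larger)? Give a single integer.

Answer: 2

Derivation:
Round 1: pos1(id61) recv 64: fwd; pos2(id82) recv 61: drop; pos3(id48) recv 82: fwd; pos4(id79) recv 48: drop; pos5(id28) recv 79: fwd; pos0(id64) recv 28: drop
Round 2: pos2(id82) recv 64: drop; pos4(id79) recv 82: fwd; pos0(id64) recv 79: fwd
Round 3: pos5(id28) recv 82: fwd; pos1(id61) recv 79: fwd
Round 4: pos0(id64) recv 82: fwd; pos2(id82) recv 79: drop
Round 5: pos1(id61) recv 82: fwd
Round 6: pos2(id82) recv 82: ELECTED
Message ID 64 originates at pos 0; dropped at pos 2 in round 2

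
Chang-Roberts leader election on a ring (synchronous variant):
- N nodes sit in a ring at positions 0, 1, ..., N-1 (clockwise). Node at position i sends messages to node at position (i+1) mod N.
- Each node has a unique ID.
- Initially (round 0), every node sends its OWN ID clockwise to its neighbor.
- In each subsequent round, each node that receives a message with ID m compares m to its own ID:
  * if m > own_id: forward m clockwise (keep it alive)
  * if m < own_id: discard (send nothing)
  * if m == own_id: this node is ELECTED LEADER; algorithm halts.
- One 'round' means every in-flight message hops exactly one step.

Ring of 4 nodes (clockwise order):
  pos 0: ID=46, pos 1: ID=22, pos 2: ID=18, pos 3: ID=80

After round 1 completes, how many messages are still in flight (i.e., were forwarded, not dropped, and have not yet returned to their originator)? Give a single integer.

Answer: 3

Derivation:
Round 1: pos1(id22) recv 46: fwd; pos2(id18) recv 22: fwd; pos3(id80) recv 18: drop; pos0(id46) recv 80: fwd
After round 1: 3 messages still in flight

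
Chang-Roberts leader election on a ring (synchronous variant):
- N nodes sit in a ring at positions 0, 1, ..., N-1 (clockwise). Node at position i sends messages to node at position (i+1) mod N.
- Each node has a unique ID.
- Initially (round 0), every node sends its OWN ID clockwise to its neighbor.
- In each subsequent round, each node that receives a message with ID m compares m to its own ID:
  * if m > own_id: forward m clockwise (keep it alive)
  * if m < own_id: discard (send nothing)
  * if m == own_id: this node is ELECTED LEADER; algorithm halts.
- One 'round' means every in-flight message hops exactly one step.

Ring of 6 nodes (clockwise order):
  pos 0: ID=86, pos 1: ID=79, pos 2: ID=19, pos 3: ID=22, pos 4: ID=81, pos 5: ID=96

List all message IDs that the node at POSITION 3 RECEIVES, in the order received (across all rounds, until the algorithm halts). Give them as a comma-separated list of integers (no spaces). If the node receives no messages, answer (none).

Round 1: pos1(id79) recv 86: fwd; pos2(id19) recv 79: fwd; pos3(id22) recv 19: drop; pos4(id81) recv 22: drop; pos5(id96) recv 81: drop; pos0(id86) recv 96: fwd
Round 2: pos2(id19) recv 86: fwd; pos3(id22) recv 79: fwd; pos1(id79) recv 96: fwd
Round 3: pos3(id22) recv 86: fwd; pos4(id81) recv 79: drop; pos2(id19) recv 96: fwd
Round 4: pos4(id81) recv 86: fwd; pos3(id22) recv 96: fwd
Round 5: pos5(id96) recv 86: drop; pos4(id81) recv 96: fwd
Round 6: pos5(id96) recv 96: ELECTED

Answer: 19,79,86,96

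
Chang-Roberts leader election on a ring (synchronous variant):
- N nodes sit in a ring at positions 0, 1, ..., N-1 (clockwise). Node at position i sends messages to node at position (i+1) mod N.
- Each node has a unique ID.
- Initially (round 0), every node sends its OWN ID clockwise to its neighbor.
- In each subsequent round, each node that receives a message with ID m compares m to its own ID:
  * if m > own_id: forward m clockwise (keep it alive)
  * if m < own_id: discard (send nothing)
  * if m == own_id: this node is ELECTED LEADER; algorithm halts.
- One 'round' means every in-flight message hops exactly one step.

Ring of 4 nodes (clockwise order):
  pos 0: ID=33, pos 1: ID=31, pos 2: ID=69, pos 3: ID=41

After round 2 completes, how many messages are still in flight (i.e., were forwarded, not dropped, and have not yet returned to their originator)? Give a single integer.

Round 1: pos1(id31) recv 33: fwd; pos2(id69) recv 31: drop; pos3(id41) recv 69: fwd; pos0(id33) recv 41: fwd
Round 2: pos2(id69) recv 33: drop; pos0(id33) recv 69: fwd; pos1(id31) recv 41: fwd
After round 2: 2 messages still in flight

Answer: 2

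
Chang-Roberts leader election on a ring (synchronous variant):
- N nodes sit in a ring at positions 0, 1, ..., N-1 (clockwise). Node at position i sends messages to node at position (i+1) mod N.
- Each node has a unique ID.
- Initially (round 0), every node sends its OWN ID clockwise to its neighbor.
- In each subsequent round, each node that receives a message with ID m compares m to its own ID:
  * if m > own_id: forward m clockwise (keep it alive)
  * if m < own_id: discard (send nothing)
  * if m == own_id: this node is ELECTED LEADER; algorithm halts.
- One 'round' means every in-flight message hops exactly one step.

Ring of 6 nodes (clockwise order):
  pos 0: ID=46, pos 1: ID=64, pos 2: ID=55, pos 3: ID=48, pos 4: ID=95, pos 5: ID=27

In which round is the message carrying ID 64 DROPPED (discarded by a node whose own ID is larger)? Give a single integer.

Round 1: pos1(id64) recv 46: drop; pos2(id55) recv 64: fwd; pos3(id48) recv 55: fwd; pos4(id95) recv 48: drop; pos5(id27) recv 95: fwd; pos0(id46) recv 27: drop
Round 2: pos3(id48) recv 64: fwd; pos4(id95) recv 55: drop; pos0(id46) recv 95: fwd
Round 3: pos4(id95) recv 64: drop; pos1(id64) recv 95: fwd
Round 4: pos2(id55) recv 95: fwd
Round 5: pos3(id48) recv 95: fwd
Round 6: pos4(id95) recv 95: ELECTED
Message ID 64 originates at pos 1; dropped at pos 4 in round 3

Answer: 3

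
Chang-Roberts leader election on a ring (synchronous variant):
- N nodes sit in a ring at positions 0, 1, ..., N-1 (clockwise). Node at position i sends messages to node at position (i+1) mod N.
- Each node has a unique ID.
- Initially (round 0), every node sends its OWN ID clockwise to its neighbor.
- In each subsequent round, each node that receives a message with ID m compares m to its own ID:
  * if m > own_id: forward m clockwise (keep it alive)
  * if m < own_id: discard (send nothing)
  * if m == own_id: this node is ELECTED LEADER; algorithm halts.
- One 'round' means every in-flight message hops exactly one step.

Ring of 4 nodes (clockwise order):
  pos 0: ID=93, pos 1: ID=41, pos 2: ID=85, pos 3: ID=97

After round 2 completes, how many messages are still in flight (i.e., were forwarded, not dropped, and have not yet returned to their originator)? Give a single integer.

Round 1: pos1(id41) recv 93: fwd; pos2(id85) recv 41: drop; pos3(id97) recv 85: drop; pos0(id93) recv 97: fwd
Round 2: pos2(id85) recv 93: fwd; pos1(id41) recv 97: fwd
After round 2: 2 messages still in flight

Answer: 2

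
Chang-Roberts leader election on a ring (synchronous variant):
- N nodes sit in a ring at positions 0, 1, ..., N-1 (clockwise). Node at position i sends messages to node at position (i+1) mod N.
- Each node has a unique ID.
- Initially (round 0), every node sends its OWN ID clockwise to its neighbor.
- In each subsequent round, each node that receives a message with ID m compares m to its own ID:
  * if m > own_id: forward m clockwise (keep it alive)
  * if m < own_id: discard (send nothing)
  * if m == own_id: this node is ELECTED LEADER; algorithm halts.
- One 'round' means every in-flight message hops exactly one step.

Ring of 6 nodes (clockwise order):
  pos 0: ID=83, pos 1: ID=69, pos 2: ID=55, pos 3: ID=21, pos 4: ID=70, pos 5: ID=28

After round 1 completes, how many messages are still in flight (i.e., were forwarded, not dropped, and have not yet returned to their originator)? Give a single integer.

Answer: 4

Derivation:
Round 1: pos1(id69) recv 83: fwd; pos2(id55) recv 69: fwd; pos3(id21) recv 55: fwd; pos4(id70) recv 21: drop; pos5(id28) recv 70: fwd; pos0(id83) recv 28: drop
After round 1: 4 messages still in flight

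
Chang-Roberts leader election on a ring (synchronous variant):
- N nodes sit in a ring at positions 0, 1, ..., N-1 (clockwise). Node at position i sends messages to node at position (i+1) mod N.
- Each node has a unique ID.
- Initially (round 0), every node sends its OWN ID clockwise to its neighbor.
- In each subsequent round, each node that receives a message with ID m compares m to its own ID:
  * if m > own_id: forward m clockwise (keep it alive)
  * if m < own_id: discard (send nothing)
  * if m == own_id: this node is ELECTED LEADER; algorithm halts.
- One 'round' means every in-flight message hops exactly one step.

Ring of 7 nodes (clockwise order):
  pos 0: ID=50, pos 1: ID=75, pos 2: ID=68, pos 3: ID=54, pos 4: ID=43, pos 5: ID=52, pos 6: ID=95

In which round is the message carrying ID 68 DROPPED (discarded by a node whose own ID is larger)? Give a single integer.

Answer: 4

Derivation:
Round 1: pos1(id75) recv 50: drop; pos2(id68) recv 75: fwd; pos3(id54) recv 68: fwd; pos4(id43) recv 54: fwd; pos5(id52) recv 43: drop; pos6(id95) recv 52: drop; pos0(id50) recv 95: fwd
Round 2: pos3(id54) recv 75: fwd; pos4(id43) recv 68: fwd; pos5(id52) recv 54: fwd; pos1(id75) recv 95: fwd
Round 3: pos4(id43) recv 75: fwd; pos5(id52) recv 68: fwd; pos6(id95) recv 54: drop; pos2(id68) recv 95: fwd
Round 4: pos5(id52) recv 75: fwd; pos6(id95) recv 68: drop; pos3(id54) recv 95: fwd
Round 5: pos6(id95) recv 75: drop; pos4(id43) recv 95: fwd
Round 6: pos5(id52) recv 95: fwd
Round 7: pos6(id95) recv 95: ELECTED
Message ID 68 originates at pos 2; dropped at pos 6 in round 4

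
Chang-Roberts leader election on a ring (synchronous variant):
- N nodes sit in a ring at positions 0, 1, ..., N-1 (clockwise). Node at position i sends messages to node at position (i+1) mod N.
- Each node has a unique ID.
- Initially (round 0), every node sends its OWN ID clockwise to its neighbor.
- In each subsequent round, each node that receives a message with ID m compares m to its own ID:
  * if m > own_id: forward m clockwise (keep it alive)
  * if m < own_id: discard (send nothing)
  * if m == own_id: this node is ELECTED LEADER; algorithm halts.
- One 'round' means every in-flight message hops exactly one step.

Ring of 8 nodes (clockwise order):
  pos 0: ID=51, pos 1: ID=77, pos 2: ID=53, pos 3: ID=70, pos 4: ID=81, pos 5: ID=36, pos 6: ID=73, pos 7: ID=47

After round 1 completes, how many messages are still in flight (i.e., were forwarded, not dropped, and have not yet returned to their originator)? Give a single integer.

Answer: 3

Derivation:
Round 1: pos1(id77) recv 51: drop; pos2(id53) recv 77: fwd; pos3(id70) recv 53: drop; pos4(id81) recv 70: drop; pos5(id36) recv 81: fwd; pos6(id73) recv 36: drop; pos7(id47) recv 73: fwd; pos0(id51) recv 47: drop
After round 1: 3 messages still in flight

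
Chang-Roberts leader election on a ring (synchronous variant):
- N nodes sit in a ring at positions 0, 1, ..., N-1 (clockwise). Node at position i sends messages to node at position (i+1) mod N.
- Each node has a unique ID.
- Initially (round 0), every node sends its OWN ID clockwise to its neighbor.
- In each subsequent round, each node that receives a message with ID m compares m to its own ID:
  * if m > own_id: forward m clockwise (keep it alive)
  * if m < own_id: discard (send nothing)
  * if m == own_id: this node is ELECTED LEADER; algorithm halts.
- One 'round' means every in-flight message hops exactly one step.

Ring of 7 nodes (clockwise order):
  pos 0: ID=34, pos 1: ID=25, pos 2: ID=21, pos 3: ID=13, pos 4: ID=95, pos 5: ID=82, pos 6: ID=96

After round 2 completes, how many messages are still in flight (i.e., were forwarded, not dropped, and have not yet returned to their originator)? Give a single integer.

Round 1: pos1(id25) recv 34: fwd; pos2(id21) recv 25: fwd; pos3(id13) recv 21: fwd; pos4(id95) recv 13: drop; pos5(id82) recv 95: fwd; pos6(id96) recv 82: drop; pos0(id34) recv 96: fwd
Round 2: pos2(id21) recv 34: fwd; pos3(id13) recv 25: fwd; pos4(id95) recv 21: drop; pos6(id96) recv 95: drop; pos1(id25) recv 96: fwd
After round 2: 3 messages still in flight

Answer: 3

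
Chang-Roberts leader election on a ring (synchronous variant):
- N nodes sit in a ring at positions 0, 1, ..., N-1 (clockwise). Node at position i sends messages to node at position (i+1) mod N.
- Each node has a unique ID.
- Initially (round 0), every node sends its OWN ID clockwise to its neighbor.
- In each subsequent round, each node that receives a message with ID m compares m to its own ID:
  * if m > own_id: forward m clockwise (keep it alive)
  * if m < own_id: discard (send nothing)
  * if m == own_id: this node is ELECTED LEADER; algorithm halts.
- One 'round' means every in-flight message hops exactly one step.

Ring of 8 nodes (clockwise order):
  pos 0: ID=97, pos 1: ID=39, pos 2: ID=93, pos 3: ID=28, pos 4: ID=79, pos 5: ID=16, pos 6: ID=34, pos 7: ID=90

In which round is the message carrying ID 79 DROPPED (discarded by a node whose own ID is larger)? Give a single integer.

Answer: 3

Derivation:
Round 1: pos1(id39) recv 97: fwd; pos2(id93) recv 39: drop; pos3(id28) recv 93: fwd; pos4(id79) recv 28: drop; pos5(id16) recv 79: fwd; pos6(id34) recv 16: drop; pos7(id90) recv 34: drop; pos0(id97) recv 90: drop
Round 2: pos2(id93) recv 97: fwd; pos4(id79) recv 93: fwd; pos6(id34) recv 79: fwd
Round 3: pos3(id28) recv 97: fwd; pos5(id16) recv 93: fwd; pos7(id90) recv 79: drop
Round 4: pos4(id79) recv 97: fwd; pos6(id34) recv 93: fwd
Round 5: pos5(id16) recv 97: fwd; pos7(id90) recv 93: fwd
Round 6: pos6(id34) recv 97: fwd; pos0(id97) recv 93: drop
Round 7: pos7(id90) recv 97: fwd
Round 8: pos0(id97) recv 97: ELECTED
Message ID 79 originates at pos 4; dropped at pos 7 in round 3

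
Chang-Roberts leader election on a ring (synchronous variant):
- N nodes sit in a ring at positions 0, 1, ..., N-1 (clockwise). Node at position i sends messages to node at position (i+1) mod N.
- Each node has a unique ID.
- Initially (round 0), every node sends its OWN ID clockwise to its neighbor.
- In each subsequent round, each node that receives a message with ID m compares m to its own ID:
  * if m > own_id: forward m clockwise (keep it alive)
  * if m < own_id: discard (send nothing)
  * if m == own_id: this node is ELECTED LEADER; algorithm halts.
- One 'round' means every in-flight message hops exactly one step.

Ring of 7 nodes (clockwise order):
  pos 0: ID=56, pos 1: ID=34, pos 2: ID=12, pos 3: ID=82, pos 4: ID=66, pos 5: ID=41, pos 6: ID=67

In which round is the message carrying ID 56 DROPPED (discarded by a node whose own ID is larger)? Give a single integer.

Round 1: pos1(id34) recv 56: fwd; pos2(id12) recv 34: fwd; pos3(id82) recv 12: drop; pos4(id66) recv 82: fwd; pos5(id41) recv 66: fwd; pos6(id67) recv 41: drop; pos0(id56) recv 67: fwd
Round 2: pos2(id12) recv 56: fwd; pos3(id82) recv 34: drop; pos5(id41) recv 82: fwd; pos6(id67) recv 66: drop; pos1(id34) recv 67: fwd
Round 3: pos3(id82) recv 56: drop; pos6(id67) recv 82: fwd; pos2(id12) recv 67: fwd
Round 4: pos0(id56) recv 82: fwd; pos3(id82) recv 67: drop
Round 5: pos1(id34) recv 82: fwd
Round 6: pos2(id12) recv 82: fwd
Round 7: pos3(id82) recv 82: ELECTED
Message ID 56 originates at pos 0; dropped at pos 3 in round 3

Answer: 3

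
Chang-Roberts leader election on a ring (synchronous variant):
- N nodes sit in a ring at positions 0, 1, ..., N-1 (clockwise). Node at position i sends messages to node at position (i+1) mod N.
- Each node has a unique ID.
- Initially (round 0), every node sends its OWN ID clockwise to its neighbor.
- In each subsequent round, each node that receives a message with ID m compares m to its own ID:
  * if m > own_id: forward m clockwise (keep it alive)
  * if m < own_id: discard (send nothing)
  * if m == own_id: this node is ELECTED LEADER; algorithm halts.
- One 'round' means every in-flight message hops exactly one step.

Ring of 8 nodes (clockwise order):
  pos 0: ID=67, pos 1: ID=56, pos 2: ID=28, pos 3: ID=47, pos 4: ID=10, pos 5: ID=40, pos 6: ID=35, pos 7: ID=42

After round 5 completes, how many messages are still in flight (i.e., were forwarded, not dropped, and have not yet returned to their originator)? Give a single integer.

Round 1: pos1(id56) recv 67: fwd; pos2(id28) recv 56: fwd; pos3(id47) recv 28: drop; pos4(id10) recv 47: fwd; pos5(id40) recv 10: drop; pos6(id35) recv 40: fwd; pos7(id42) recv 35: drop; pos0(id67) recv 42: drop
Round 2: pos2(id28) recv 67: fwd; pos3(id47) recv 56: fwd; pos5(id40) recv 47: fwd; pos7(id42) recv 40: drop
Round 3: pos3(id47) recv 67: fwd; pos4(id10) recv 56: fwd; pos6(id35) recv 47: fwd
Round 4: pos4(id10) recv 67: fwd; pos5(id40) recv 56: fwd; pos7(id42) recv 47: fwd
Round 5: pos5(id40) recv 67: fwd; pos6(id35) recv 56: fwd; pos0(id67) recv 47: drop
After round 5: 2 messages still in flight

Answer: 2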